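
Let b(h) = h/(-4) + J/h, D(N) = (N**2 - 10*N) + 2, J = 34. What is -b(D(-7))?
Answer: 14505/484 ≈ 29.969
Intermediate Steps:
D(N) = 2 + N**2 - 10*N
b(h) = 34/h - h/4 (b(h) = h/(-4) + 34/h = h*(-1/4) + 34/h = -h/4 + 34/h = 34/h - h/4)
-b(D(-7)) = -(34/(2 + (-7)**2 - 10*(-7)) - (2 + (-7)**2 - 10*(-7))/4) = -(34/(2 + 49 + 70) - (2 + 49 + 70)/4) = -(34/121 - 1/4*121) = -(34*(1/121) - 121/4) = -(34/121 - 121/4) = -1*(-14505/484) = 14505/484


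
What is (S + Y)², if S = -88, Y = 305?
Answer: 47089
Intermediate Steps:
(S + Y)² = (-88 + 305)² = 217² = 47089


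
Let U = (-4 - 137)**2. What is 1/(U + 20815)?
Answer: 1/40696 ≈ 2.4572e-5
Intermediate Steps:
U = 19881 (U = (-141)**2 = 19881)
1/(U + 20815) = 1/(19881 + 20815) = 1/40696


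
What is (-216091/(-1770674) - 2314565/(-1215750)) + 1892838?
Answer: 203735544259694453/107634845775 ≈ 1.8928e+6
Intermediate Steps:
(-216091/(-1770674) - 2314565/(-1215750)) + 1892838 = (-216091*(-1/1770674) - 2314565*(-1/1215750)) + 1892838 = (216091/1770674 + 462913/243150) + 1892838 = 218052635003/107634845775 + 1892838 = 203735544259694453/107634845775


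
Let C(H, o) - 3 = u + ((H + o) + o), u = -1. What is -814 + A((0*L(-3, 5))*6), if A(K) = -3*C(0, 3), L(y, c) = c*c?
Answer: -838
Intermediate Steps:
L(y, c) = c²
C(H, o) = 2 + H + 2*o (C(H, o) = 3 + (-1 + ((H + o) + o)) = 3 + (-1 + (H + 2*o)) = 3 + (-1 + H + 2*o) = 2 + H + 2*o)
A(K) = -24 (A(K) = -3*(2 + 0 + 2*3) = -3*(2 + 0 + 6) = -3*8 = -24)
-814 + A((0*L(-3, 5))*6) = -814 - 24 = -838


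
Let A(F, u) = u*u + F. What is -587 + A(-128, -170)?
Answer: 28185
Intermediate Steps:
A(F, u) = F + u² (A(F, u) = u² + F = F + u²)
-587 + A(-128, -170) = -587 + (-128 + (-170)²) = -587 + (-128 + 28900) = -587 + 28772 = 28185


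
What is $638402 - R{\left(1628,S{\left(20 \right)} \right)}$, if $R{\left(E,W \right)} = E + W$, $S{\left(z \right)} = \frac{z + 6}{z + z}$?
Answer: $\frac{12735467}{20} \approx 6.3677 \cdot 10^{5}$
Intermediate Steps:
$S{\left(z \right)} = \frac{6 + z}{2 z}$
$638402 - R{\left(1628,S{\left(20 \right)} \right)} = 638402 - \left(1628 + \frac{6 + 20}{2 \cdot 20}\right) = 638402 - \left(1628 + \frac{1}{2} \cdot \frac{1}{20} \cdot 26\right) = 638402 - \left(1628 + \frac{13}{20}\right) = 638402 - \frac{32573}{20} = \frac{12735467}{20}$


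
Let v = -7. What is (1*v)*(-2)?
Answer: 14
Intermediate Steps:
(1*v)*(-2) = (1*(-7))*(-2) = -7*(-2) = 14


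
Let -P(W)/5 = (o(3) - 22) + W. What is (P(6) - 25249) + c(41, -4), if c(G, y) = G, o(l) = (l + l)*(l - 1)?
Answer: -25188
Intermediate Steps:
o(l) = 2*l*(-1 + l) (o(l) = (2*l)*(-1 + l) = 2*l*(-1 + l))
P(W) = 50 - 5*W (P(W) = -5*((2*3*(-1 + 3) - 22) + W) = -5*((2*3*2 - 22) + W) = -5*((12 - 22) + W) = -5*(-10 + W) = 50 - 5*W)
(P(6) - 25249) + c(41, -4) = ((50 - 5*6) - 25249) + 41 = ((50 - 30) - 25249) + 41 = (20 - 25249) + 41 = -25229 + 41 = -25188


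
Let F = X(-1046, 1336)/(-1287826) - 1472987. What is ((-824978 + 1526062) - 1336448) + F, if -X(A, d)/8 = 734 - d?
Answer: -1357594619871/643913 ≈ -2.1084e+6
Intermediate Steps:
X(A, d) = -5872 + 8*d (X(A, d) = -8*(734 - d) = -5872 + 8*d)
F = -948475480539/643913 (F = (-5872 + 8*1336)/(-1287826) - 1472987 = (-5872 + 10688)*(-1/1287826) - 1472987 = 4816*(-1/1287826) - 1472987 = -2408/643913 - 1472987 = -948475480539/643913 ≈ -1.4730e+6)
((-824978 + 1526062) - 1336448) + F = ((-824978 + 1526062) - 1336448) - 948475480539/643913 = (701084 - 1336448) - 948475480539/643913 = -635364 - 948475480539/643913 = -1357594619871/643913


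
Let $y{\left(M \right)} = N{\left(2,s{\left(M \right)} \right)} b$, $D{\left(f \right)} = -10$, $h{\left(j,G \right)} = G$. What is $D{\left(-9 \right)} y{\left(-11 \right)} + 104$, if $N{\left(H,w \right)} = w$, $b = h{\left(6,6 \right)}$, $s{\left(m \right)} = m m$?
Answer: $-7156$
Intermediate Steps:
$s{\left(m \right)} = m^{2}$
$b = 6$
$y{\left(M \right)} = 6 M^{2}$ ($y{\left(M \right)} = M^{2} \cdot 6 = 6 M^{2}$)
$D{\left(-9 \right)} y{\left(-11 \right)} + 104 = - 10 \cdot 6 \left(-11\right)^{2} + 104 = - 10 \cdot 6 \cdot 121 + 104 = \left(-10\right) 726 + 104 = -7260 + 104 = -7156$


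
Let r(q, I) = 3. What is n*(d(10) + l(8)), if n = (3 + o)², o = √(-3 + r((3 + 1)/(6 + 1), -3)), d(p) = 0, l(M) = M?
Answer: 72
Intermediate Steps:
o = 0 (o = √(-3 + 3) = √0 = 0)
n = 9 (n = (3 + 0)² = 3² = 9)
n*(d(10) + l(8)) = 9*(0 + 8) = 9*8 = 72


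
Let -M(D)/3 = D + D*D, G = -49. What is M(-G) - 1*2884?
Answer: -10234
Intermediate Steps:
M(D) = -3*D - 3*D² (M(D) = -3*(D + D*D) = -3*(D + D²) = -3*D - 3*D²)
M(-G) - 1*2884 = -3*(-1*(-49))*(1 - 1*(-49)) - 1*2884 = -3*49*(1 + 49) - 2884 = -3*49*50 - 2884 = -7350 - 2884 = -10234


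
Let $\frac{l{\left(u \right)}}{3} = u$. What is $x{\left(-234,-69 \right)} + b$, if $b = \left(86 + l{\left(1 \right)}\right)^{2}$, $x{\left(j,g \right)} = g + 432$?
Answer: $8284$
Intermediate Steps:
$l{\left(u \right)} = 3 u$
$x{\left(j,g \right)} = 432 + g$
$b = 7921$ ($b = \left(86 + 3 \cdot 1\right)^{2} = \left(86 + 3\right)^{2} = 89^{2} = 7921$)
$x{\left(-234,-69 \right)} + b = \left(432 - 69\right) + 7921 = 363 + 7921 = 8284$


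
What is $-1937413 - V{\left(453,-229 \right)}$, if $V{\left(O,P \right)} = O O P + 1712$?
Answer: $45053736$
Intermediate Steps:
$V{\left(O,P \right)} = 1712 + P O^{2}$ ($V{\left(O,P \right)} = O^{2} P + 1712 = P O^{2} + 1712 = 1712 + P O^{2}$)
$-1937413 - V{\left(453,-229 \right)} = -1937413 - \left(1712 - 229 \cdot 453^{2}\right) = -1937413 - \left(1712 - 46992861\right) = -1937413 - -46991149 = -1937413 + 46991149 = 45053736$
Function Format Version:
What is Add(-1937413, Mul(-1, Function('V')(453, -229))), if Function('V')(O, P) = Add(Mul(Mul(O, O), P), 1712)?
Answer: 45053736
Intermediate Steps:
Function('V')(O, P) = Add(1712, Mul(P, Pow(O, 2))) (Function('V')(O, P) = Add(Mul(Pow(O, 2), P), 1712) = Add(Mul(P, Pow(O, 2)), 1712) = Add(1712, Mul(P, Pow(O, 2))))
Add(-1937413, Mul(-1, Function('V')(453, -229))) = Add(-1937413, Mul(-1, Add(1712, Mul(-229, Pow(453, 2))))) = Add(-1937413, Mul(-1, Add(1712, Mul(-229, 205209)))) = Add(-1937413, Mul(-1, Add(1712, -46992861))) = Add(-1937413, Mul(-1, -46991149)) = Add(-1937413, 46991149) = 45053736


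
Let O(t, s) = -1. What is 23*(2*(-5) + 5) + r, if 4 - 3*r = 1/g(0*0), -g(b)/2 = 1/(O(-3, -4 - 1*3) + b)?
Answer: -683/6 ≈ -113.83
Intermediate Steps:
g(b) = -2/(-1 + b)
r = 7/6 (r = 4/3 - 1/(3*((-2/(-1 + 0*0)))) = 4/3 - 1/(3*((-2/(-1 + 0)))) = 4/3 - 1/(3*((-2/(-1)))) = 4/3 - 1/(3*((-2*(-1)))) = 4/3 - ⅓/2 = 4/3 - ⅓*½ = 4/3 - ⅙ = 7/6 ≈ 1.1667)
23*(2*(-5) + 5) + r = 23*(2*(-5) + 5) + 7/6 = 23*(-10 + 5) + 7/6 = 23*(-5) + 7/6 = -115 + 7/6 = -683/6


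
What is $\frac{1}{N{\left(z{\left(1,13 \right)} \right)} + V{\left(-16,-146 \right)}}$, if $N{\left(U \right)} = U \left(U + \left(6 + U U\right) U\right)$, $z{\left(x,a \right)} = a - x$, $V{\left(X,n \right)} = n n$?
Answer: $\frac{1}{43060} \approx 2.3223 \cdot 10^{-5}$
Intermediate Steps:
$V{\left(X,n \right)} = n^{2}$
$N{\left(U \right)} = U \left(U + U \left(6 + U^{2}\right)\right)$ ($N{\left(U \right)} = U \left(U + \left(6 + U^{2}\right) U\right) = U \left(U + U \left(6 + U^{2}\right)\right)$)
$\frac{1}{N{\left(z{\left(1,13 \right)} \right)} + V{\left(-16,-146 \right)}} = \frac{1}{\left(13 - 1\right)^{2} \left(7 + \left(13 - 1\right)^{2}\right) + \left(-146\right)^{2}} = \frac{1}{\left(13 - 1\right)^{2} \left(7 + \left(13 - 1\right)^{2}\right) + 21316} = \frac{1}{12^{2} \left(7 + 12^{2}\right) + 21316} = \frac{1}{144 \left(7 + 144\right) + 21316} = \frac{1}{144 \cdot 151 + 21316} = \frac{1}{21744 + 21316} = \frac{1}{43060}$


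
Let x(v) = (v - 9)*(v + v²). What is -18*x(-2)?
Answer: 396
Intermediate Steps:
x(v) = (-9 + v)*(v + v²)
-18*x(-2) = -(-36)*(-9 + (-2)² - 8*(-2)) = -(-36)*(-9 + 4 + 16) = -(-36)*11 = -18*(-22) = 396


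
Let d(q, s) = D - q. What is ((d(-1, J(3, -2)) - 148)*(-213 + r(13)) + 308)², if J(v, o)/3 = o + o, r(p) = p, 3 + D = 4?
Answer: 870722064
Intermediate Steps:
D = 1 (D = -3 + 4 = 1)
J(v, o) = 6*o (J(v, o) = 3*(o + o) = 3*(2*o) = 6*o)
d(q, s) = 1 - q
((d(-1, J(3, -2)) - 148)*(-213 + r(13)) + 308)² = (((1 - 1*(-1)) - 148)*(-213 + 13) + 308)² = (((1 + 1) - 148)*(-200) + 308)² = ((2 - 148)*(-200) + 308)² = (-146*(-200) + 308)² = (29200 + 308)² = 29508² = 870722064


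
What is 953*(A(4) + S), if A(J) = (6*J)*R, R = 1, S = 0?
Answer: 22872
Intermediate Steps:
A(J) = 6*J (A(J) = (6*J)*1 = 6*J)
953*(A(4) + S) = 953*(6*4 + 0) = 953*(24 + 0) = 953*24 = 22872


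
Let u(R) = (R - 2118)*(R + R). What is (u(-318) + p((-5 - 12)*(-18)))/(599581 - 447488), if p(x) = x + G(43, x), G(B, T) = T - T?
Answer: 1549602/152093 ≈ 10.189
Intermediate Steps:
u(R) = 2*R*(-2118 + R) (u(R) = (-2118 + R)*(2*R) = 2*R*(-2118 + R))
G(B, T) = 0
p(x) = x (p(x) = x + 0 = x)
(u(-318) + p((-5 - 12)*(-18)))/(599581 - 447488) = (2*(-318)*(-2118 - 318) + (-5 - 12)*(-18))/(599581 - 447488) = (2*(-318)*(-2436) - 17*(-18))/152093 = (1549296 + 306)*(1/152093) = 1549602*(1/152093) = 1549602/152093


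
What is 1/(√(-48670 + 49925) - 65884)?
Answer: -65884/4340700201 - √1255/4340700201 ≈ -1.5186e-5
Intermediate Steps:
1/(√(-48670 + 49925) - 65884) = 1/(√1255 - 65884) = 1/(-65884 + √1255)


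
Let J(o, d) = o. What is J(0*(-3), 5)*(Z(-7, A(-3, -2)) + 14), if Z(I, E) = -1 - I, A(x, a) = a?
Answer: 0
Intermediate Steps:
J(0*(-3), 5)*(Z(-7, A(-3, -2)) + 14) = (0*(-3))*((-1 - 1*(-7)) + 14) = 0*((-1 + 7) + 14) = 0*(6 + 14) = 0*20 = 0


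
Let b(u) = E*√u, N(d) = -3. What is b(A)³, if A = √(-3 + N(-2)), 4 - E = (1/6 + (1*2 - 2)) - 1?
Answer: 24389*6^(¾)*I^(3/2)/216 ≈ -306.08 + 306.08*I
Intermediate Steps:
E = 29/6 (E = 4 - ((1/6 + (1*2 - 2)) - 1) = 4 - ((1*(⅙) + (2 - 2)) - 1) = 4 - ((⅙ + 0) - 1) = 4 - (⅙ - 1) = 4 - 1*(-⅚) = 4 + ⅚ = 29/6 ≈ 4.8333)
A = I*√6 (A = √(-3 - 3) = √(-6) = I*√6 ≈ 2.4495*I)
b(u) = 29*√u/6
b(A)³ = (29*√(I*√6)/6)³ = (29*(6^(¼)*√I)/6)³ = (29*6^(¼)*√I/6)³ = 24389*6^(¾)*I^(3/2)/216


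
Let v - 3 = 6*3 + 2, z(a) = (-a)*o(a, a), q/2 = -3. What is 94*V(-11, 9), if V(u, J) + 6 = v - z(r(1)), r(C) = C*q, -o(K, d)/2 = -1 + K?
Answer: -6298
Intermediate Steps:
q = -6 (q = 2*(-3) = -6)
o(K, d) = 2 - 2*K (o(K, d) = -2*(-1 + K) = 2 - 2*K)
r(C) = -6*C (r(C) = C*(-6) = -6*C)
z(a) = -a*(2 - 2*a) (z(a) = (-a)*(2 - 2*a) = -a*(2 - 2*a))
v = 23 (v = 3 + (6*3 + 2) = 3 + (18 + 2) = 3 + 20 = 23)
V(u, J) = -67 (V(u, J) = -6 + (23 - 2*(-6*1)*(-1 - 6*1)) = -6 + (23 - 2*(-6)*(-1 - 6)) = -6 + (23 - 2*(-6)*(-7)) = -6 + (23 - 1*84) = -6 + (23 - 84) = -6 - 61 = -67)
94*V(-11, 9) = 94*(-67) = -6298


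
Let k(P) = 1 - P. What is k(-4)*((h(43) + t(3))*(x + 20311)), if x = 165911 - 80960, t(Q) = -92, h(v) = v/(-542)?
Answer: -13133276585/271 ≈ -4.8462e+7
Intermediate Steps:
h(v) = -v/542 (h(v) = v*(-1/542) = -v/542)
x = 84951
k(-4)*((h(43) + t(3))*(x + 20311)) = (1 - 1*(-4))*((-1/542*43 - 92)*(84951 + 20311)) = (1 + 4)*((-43/542 - 92)*105262) = 5*(-49907/542*105262) = 5*(-2626655317/271) = -13133276585/271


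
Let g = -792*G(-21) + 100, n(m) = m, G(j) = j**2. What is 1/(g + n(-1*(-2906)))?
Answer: -1/346266 ≈ -2.8880e-6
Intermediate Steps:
g = -349172 (g = -792*(-21)**2 + 100 = -792*441 + 100 = -349272 + 100 = -349172)
1/(g + n(-1*(-2906))) = 1/(-349172 - 1*(-2906)) = 1/(-349172 + 2906) = 1/(-346266) = -1/346266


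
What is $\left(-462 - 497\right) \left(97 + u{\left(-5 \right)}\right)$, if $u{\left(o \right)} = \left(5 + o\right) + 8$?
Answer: $-100695$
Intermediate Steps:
$u{\left(o \right)} = 13 + o$
$\left(-462 - 497\right) \left(97 + u{\left(-5 \right)}\right) = \left(-462 - 497\right) \left(97 + \left(13 - 5\right)\right) = - 959 \left(97 + 8\right) = \left(-959\right) 105 = -100695$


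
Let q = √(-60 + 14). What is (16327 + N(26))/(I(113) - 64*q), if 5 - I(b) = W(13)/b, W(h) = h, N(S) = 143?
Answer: 2791665/6538556 + 210305430*I*√46/37596697 ≈ 0.42695 + 37.938*I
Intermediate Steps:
q = I*√46 (q = √(-46) = I*√46 ≈ 6.7823*I)
I(b) = 5 - 13/b
(16327 + N(26))/(I(113) - 64*q) = (16327 + 143)/((5 - 13/113) - 64*I*√46) = 16470/((5 - 13*1/113) - 64*I*√46) = 16470/((5 - 13/113) - 64*I*√46) = 16470/(552/113 - 64*I*√46)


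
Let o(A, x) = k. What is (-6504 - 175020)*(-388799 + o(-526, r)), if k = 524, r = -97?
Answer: 70481231100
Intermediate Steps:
o(A, x) = 524
(-6504 - 175020)*(-388799 + o(-526, r)) = (-6504 - 175020)*(-388799 + 524) = -181524*(-388275) = 70481231100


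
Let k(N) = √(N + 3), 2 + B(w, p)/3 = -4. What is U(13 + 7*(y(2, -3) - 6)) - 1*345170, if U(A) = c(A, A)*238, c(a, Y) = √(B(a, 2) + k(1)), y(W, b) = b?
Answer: -345170 + 952*I ≈ -3.4517e+5 + 952.0*I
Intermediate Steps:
B(w, p) = -18 (B(w, p) = -6 + 3*(-4) = -6 - 12 = -18)
k(N) = √(3 + N)
c(a, Y) = 4*I (c(a, Y) = √(-18 + √(3 + 1)) = √(-18 + √4) = √(-18 + 2) = √(-16) = 4*I)
U(A) = 952*I (U(A) = (4*I)*238 = 952*I)
U(13 + 7*(y(2, -3) - 6)) - 1*345170 = 952*I - 1*345170 = 952*I - 345170 = -345170 + 952*I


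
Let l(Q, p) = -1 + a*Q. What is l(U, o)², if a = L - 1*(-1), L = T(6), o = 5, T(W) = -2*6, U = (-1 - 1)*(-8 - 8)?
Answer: 124609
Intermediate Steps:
U = 32 (U = -2*(-16) = 32)
T(W) = -12
L = -12
a = -11 (a = -12 - 1*(-1) = -12 + 1 = -11)
l(Q, p) = -1 - 11*Q
l(U, o)² = (-1 - 11*32)² = (-1 - 352)² = (-353)² = 124609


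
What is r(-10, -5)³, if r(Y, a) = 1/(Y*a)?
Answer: 1/125000 ≈ 8.0000e-6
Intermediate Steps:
r(Y, a) = 1/(Y*a)
r(-10, -5)³ = (1/(-10*(-5)))³ = (-⅒*(-⅕))³ = (1/50)³ = 1/125000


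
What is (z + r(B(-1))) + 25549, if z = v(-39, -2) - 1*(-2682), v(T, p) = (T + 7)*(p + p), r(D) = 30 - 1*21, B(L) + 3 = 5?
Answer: 28368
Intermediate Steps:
B(L) = 2 (B(L) = -3 + 5 = 2)
r(D) = 9 (r(D) = 30 - 21 = 9)
v(T, p) = 2*p*(7 + T) (v(T, p) = (7 + T)*(2*p) = 2*p*(7 + T))
z = 2810 (z = 2*(-2)*(7 - 39) - 1*(-2682) = 2*(-2)*(-32) + 2682 = 128 + 2682 = 2810)
(z + r(B(-1))) + 25549 = (2810 + 9) + 25549 = 2819 + 25549 = 28368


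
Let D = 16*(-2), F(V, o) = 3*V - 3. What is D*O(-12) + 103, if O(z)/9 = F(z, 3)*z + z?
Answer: -131225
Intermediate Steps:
F(V, o) = -3 + 3*V
D = -32
O(z) = 9*z + 9*z*(-3 + 3*z) (O(z) = 9*((-3 + 3*z)*z + z) = 9*(z*(-3 + 3*z) + z) = 9*(z + z*(-3 + 3*z)) = 9*z + 9*z*(-3 + 3*z))
D*O(-12) + 103 = -288*(-12)*(-2 + 3*(-12)) + 103 = -288*(-12)*(-2 - 36) + 103 = -288*(-12)*(-38) + 103 = -32*4104 + 103 = -131328 + 103 = -131225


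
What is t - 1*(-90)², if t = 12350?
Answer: 4250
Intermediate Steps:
t - 1*(-90)² = 12350 - 1*(-90)² = 12350 - 1*8100 = 12350 - 8100 = 4250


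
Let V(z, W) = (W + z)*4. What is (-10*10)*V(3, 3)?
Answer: -2400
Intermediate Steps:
V(z, W) = 4*W + 4*z
(-10*10)*V(3, 3) = (-10*10)*(4*3 + 4*3) = -100*(12 + 12) = -100*24 = -2400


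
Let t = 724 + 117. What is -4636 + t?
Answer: -3795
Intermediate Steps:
t = 841
-4636 + t = -4636 + 841 = -3795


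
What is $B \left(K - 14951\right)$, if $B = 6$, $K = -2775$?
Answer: $-106356$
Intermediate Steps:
$B \left(K - 14951\right) = 6 \left(-2775 - 14951\right) = 6 \left(-17726\right) = -106356$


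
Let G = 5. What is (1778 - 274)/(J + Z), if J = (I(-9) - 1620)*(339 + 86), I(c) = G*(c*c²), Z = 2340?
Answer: -1504/2235285 ≈ -0.00067285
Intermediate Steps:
I(c) = 5*c³ (I(c) = 5*(c*c²) = 5*c³)
J = -2237625 (J = (5*(-9)³ - 1620)*(339 + 86) = (5*(-729) - 1620)*425 = (-3645 - 1620)*425 = -5265*425 = -2237625)
(1778 - 274)/(J + Z) = (1778 - 274)/(-2237625 + 2340) = 1504/(-2235285) = 1504*(-1/2235285) = -1504/2235285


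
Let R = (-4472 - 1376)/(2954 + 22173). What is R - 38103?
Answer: -957419929/25127 ≈ -38103.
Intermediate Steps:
R = -5848/25127 ≈ -0.23274
R - 38103 = -5848/25127 - 38103 = -957419929/25127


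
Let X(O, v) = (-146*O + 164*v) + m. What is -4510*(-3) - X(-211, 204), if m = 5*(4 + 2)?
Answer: -50762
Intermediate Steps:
m = 30 (m = 5*6 = 30)
X(O, v) = 30 - 146*O + 164*v (X(O, v) = (-146*O + 164*v) + 30 = 30 - 146*O + 164*v)
-4510*(-3) - X(-211, 204) = -4510*(-3) - (30 - 146*(-211) + 164*204) = 13530 - (30 + 30806 + 33456) = 13530 - 1*64292 = 13530 - 64292 = -50762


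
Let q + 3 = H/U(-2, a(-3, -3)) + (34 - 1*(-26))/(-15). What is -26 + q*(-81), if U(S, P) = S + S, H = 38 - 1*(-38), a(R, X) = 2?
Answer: 2080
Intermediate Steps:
H = 76 (H = 38 + 38 = 76)
U(S, P) = 2*S
q = -26 (q = -3 + (76/((2*(-2))) + (34 - 1*(-26))/(-15)) = -3 + (76/(-4) + (34 + 26)*(-1/15)) = -3 + (76*(-¼) + 60*(-1/15)) = -3 + (-19 - 4) = -3 - 23 = -26)
-26 + q*(-81) = -26 - 26*(-81) = -26 + 2106 = 2080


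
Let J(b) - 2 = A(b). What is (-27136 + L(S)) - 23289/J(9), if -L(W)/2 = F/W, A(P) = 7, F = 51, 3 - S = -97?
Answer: -4458703/150 ≈ -29725.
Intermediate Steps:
S = 100 (S = 3 - 1*(-97) = 3 + 97 = 100)
J(b) = 9 (J(b) = 2 + 7 = 9)
L(W) = -102/W
(-27136 + L(S)) - 23289/J(9) = (-27136 - 102/100) - 23289/9 = (-27136 - 102*1/100) - 23289*⅑ = (-27136 - 51/50) - 7763/3 = -1356851/50 - 7763/3 = -4458703/150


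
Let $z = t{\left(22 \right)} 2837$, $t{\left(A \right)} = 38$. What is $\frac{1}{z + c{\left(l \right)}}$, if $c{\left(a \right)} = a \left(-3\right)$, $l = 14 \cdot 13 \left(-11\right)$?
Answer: $\frac{1}{113812} \approx 8.7864 \cdot 10^{-6}$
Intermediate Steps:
$l = -2002$ ($l = 182 \left(-11\right) = -2002$)
$c{\left(a \right)} = - 3 a$
$z = 107806$ ($z = 38 \cdot 2837 = 107806$)
$\frac{1}{z + c{\left(l \right)}} = \frac{1}{107806 - -6006} = \frac{1}{107806 + 6006} = \frac{1}{113812}$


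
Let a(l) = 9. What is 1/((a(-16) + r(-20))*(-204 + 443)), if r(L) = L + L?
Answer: -1/7409 ≈ -0.00013497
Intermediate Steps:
r(L) = 2*L
1/((a(-16) + r(-20))*(-204 + 443)) = 1/((9 + 2*(-20))*(-204 + 443)) = 1/((9 - 40)*239) = 1/(-31*239) = 1/(-7409) = -1/7409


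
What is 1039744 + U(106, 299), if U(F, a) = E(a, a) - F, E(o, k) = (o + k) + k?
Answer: 1040535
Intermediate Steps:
E(o, k) = o + 2*k (E(o, k) = (k + o) + k = o + 2*k)
U(F, a) = -F + 3*a (U(F, a) = (a + 2*a) - F = 3*a - F = -F + 3*a)
1039744 + U(106, 299) = 1039744 + (-1*106 + 3*299) = 1039744 + (-106 + 897) = 1039744 + 791 = 1040535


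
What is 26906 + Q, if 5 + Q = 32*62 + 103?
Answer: 28988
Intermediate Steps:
Q = 2082 (Q = -5 + (32*62 + 103) = -5 + (1984 + 103) = -5 + 2087 = 2082)
26906 + Q = 26906 + 2082 = 28988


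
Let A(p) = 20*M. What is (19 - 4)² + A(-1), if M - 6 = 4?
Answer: 425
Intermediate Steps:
M = 10 (M = 6 + 4 = 10)
A(p) = 200 (A(p) = 20*10 = 200)
(19 - 4)² + A(-1) = (19 - 4)² + 200 = 15² + 200 = 225 + 200 = 425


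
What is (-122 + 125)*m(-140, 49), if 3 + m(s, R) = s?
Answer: -429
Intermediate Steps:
m(s, R) = -3 + s
(-122 + 125)*m(-140, 49) = (-122 + 125)*(-3 - 140) = 3*(-143) = -429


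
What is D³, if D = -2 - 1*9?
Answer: -1331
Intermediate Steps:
D = -11 (D = -2 - 9 = -11)
D³ = (-11)³ = -1331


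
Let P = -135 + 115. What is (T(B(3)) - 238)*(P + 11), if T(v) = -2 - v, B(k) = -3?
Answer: 2133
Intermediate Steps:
P = -20
(T(B(3)) - 238)*(P + 11) = ((-2 - 1*(-3)) - 238)*(-20 + 11) = ((-2 + 3) - 238)*(-9) = (1 - 238)*(-9) = -237*(-9) = 2133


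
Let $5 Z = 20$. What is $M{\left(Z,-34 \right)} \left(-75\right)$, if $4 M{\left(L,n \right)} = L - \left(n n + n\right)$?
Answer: $\frac{41925}{2} \approx 20963.0$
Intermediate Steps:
$Z = 4$ ($Z = \frac{1}{5} \cdot 20 = 4$)
$M{\left(L,n \right)} = - \frac{n}{4} - \frac{n^{2}}{4} + \frac{L}{4}$ ($M{\left(L,n \right)} = \frac{L - \left(n n + n\right)}{4} = \frac{L - \left(n^{2} + n\right)}{4} = \frac{L - \left(n + n^{2}\right)}{4} = \frac{L - n - n^{2}}{4} = - \frac{n}{4} - \frac{n^{2}}{4} + \frac{L}{4}$)
$M{\left(Z,-34 \right)} \left(-75\right) = \left(\left(- \frac{1}{4}\right) \left(-34\right) - \frac{\left(-34\right)^{2}}{4} + \frac{1}{4} \cdot 4\right) \left(-75\right) = \left(\frac{17}{2} - 289 + 1\right) \left(-75\right) = \left(- \frac{559}{2}\right) \left(-75\right) = \frac{41925}{2}$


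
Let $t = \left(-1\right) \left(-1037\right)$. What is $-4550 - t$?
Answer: $-5587$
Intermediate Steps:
$t = 1037$
$-4550 - t = -4550 - 1037 = -5587$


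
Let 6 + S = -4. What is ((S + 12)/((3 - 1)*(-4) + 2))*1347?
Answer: -449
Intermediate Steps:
S = -10 (S = -6 - 4 = -10)
((S + 12)/((3 - 1)*(-4) + 2))*1347 = ((-10 + 12)/((3 - 1)*(-4) + 2))*1347 = (2/(2*(-4) + 2))*1347 = (2/(-8 + 2))*1347 = (2/(-6))*1347 = (2*(-⅙))*1347 = -⅓*1347 = -449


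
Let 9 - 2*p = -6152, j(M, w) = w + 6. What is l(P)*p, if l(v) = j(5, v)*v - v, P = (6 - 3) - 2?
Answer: 18483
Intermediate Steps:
j(M, w) = 6 + w
P = 1 (P = 3 - 2 = 1)
l(v) = -v + v*(6 + v) (l(v) = (6 + v)*v - v = v*(6 + v) - v = -v + v*(6 + v))
p = 6161/2 (p = 9/2 - ½*(-6152) = 9/2 + 3076 = 6161/2 ≈ 3080.5)
l(P)*p = (1*(5 + 1))*(6161/2) = (1*6)*(6161/2) = 6*(6161/2) = 18483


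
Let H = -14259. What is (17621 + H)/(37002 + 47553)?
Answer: 3362/84555 ≈ 0.039761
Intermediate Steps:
(17621 + H)/(37002 + 47553) = (17621 - 14259)/(37002 + 47553) = 3362/84555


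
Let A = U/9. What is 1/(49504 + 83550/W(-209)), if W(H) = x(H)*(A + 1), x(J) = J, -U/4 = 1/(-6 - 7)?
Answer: 25289/1242131306 ≈ 2.0359e-5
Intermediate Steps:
U = 4/13 (U = -4/(-6 - 7) = -4/(-13) = -4*(-1/13) = 4/13 ≈ 0.30769)
A = 4/117 (A = (4/13)/9 = (4/13)*(⅑) = 4/117 ≈ 0.034188)
W(H) = 121*H/117 (W(H) = H*(4/117 + 1) = H*(121/117) = 121*H/117)
1/(49504 + 83550/W(-209)) = 1/(49504 + 83550/(((121/117)*(-209)))) = 1/(49504 + 83550/(-25289/117)) = 1/(49504 + 83550*(-117/25289)) = 1/(49504 - 9775350/25289) = 1/(1242131306/25289) = 25289/1242131306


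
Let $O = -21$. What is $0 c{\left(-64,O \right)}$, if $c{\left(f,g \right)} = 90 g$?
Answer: $0$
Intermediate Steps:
$0 c{\left(-64,O \right)} = 0 \cdot 90 \left(-21\right) = 0 \left(-1890\right) = 0$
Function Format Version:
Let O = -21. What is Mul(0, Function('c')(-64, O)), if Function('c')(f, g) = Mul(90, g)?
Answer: 0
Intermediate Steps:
Mul(0, Function('c')(-64, O)) = Mul(0, Mul(90, -21)) = Mul(0, -1890) = 0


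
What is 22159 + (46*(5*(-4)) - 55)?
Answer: 21184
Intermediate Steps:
22159 + (46*(5*(-4)) - 55) = 22159 + (46*(-20) - 55) = 22159 + (-920 - 55) = 22159 - 975 = 21184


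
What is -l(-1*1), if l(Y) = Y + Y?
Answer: 2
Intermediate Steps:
l(Y) = 2*Y
-l(-1*1) = -2*(-1*1) = -2*(-1) = -1*(-2) = 2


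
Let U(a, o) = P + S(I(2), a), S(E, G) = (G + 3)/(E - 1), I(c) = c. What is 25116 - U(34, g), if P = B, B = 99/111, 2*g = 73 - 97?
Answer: 927890/37 ≈ 25078.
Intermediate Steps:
g = -12 (g = (73 - 97)/2 = (½)*(-24) = -12)
S(E, G) = (3 + G)/(-1 + E)
B = 33/37 (B = 99*(1/111) = 33/37 ≈ 0.89189)
P = 33/37 ≈ 0.89189
U(a, o) = 144/37 + a (U(a, o) = 33/37 + (3 + a)/(-1 + 2) = 33/37 + (3 + a)/1 = 33/37 + 1*(3 + a) = 33/37 + (3 + a) = 144/37 + a)
25116 - U(34, g) = 25116 - (144/37 + 34) = 25116 - 1*1402/37 = 25116 - 1402/37 = 927890/37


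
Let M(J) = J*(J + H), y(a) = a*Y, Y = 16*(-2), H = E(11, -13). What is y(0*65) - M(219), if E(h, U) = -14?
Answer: -44895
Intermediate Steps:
H = -14
Y = -32
y(a) = -32*a (y(a) = a*(-32) = -32*a)
M(J) = J*(-14 + J) (M(J) = J*(J - 14) = J*(-14 + J))
y(0*65) - M(219) = -0*65 - 219*(-14 + 219) = -32*0 - 219*205 = 0 - 1*44895 = 0 - 44895 = -44895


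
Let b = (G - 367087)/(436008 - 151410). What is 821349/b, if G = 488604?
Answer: 233754282702/121517 ≈ 1.9236e+6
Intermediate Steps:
b = 121517/284598 (b = (488604 - 367087)/(436008 - 151410) = 121517/284598 ≈ 0.42698)
821349/b = 821349/(121517/284598) = 821349*(284598/121517) = 233754282702/121517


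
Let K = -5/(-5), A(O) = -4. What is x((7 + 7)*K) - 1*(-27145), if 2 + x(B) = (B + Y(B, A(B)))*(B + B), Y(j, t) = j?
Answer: 27927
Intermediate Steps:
K = 1 (K = -5*(-⅕) = 1)
x(B) = -2 + 4*B² (x(B) = -2 + (B + B)*(B + B) = -2 + (2*B)*(2*B) = -2 + 4*B²)
x((7 + 7)*K) - 1*(-27145) = (-2 + 4*((7 + 7)*1)²) - 1*(-27145) = (-2 + 4*(14*1)²) + 27145 = (-2 + 4*14²) + 27145 = (-2 + 4*196) + 27145 = (-2 + 784) + 27145 = 782 + 27145 = 27927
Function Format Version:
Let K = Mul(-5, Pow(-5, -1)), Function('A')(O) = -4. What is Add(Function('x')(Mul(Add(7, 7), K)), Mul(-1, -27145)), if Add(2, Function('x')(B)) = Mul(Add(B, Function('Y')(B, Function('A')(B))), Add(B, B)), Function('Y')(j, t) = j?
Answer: 27927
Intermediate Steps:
K = 1 (K = Mul(-5, Rational(-1, 5)) = 1)
Function('x')(B) = Add(-2, Mul(4, Pow(B, 2))) (Function('x')(B) = Add(-2, Mul(Add(B, B), Add(B, B))) = Add(-2, Mul(Mul(2, B), Mul(2, B))) = Add(-2, Mul(4, Pow(B, 2))))
Add(Function('x')(Mul(Add(7, 7), K)), Mul(-1, -27145)) = Add(Add(-2, Mul(4, Pow(Mul(Add(7, 7), 1), 2))), Mul(-1, -27145)) = Add(Add(-2, Mul(4, Pow(Mul(14, 1), 2))), 27145) = Add(Add(-2, Mul(4, Pow(14, 2))), 27145) = Add(Add(-2, Mul(4, 196)), 27145) = Add(Add(-2, 784), 27145) = Add(782, 27145) = 27927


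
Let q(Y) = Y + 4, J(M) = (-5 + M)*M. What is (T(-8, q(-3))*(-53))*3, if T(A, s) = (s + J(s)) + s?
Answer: 318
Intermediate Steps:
J(M) = M*(-5 + M)
q(Y) = 4 + Y
T(A, s) = 2*s + s*(-5 + s) (T(A, s) = (s + s*(-5 + s)) + s = 2*s + s*(-5 + s))
(T(-8, q(-3))*(-53))*3 = (((4 - 3)*(-3 + (4 - 3)))*(-53))*3 = ((1*(-3 + 1))*(-53))*3 = ((1*(-2))*(-53))*3 = -2*(-53)*3 = 106*3 = 318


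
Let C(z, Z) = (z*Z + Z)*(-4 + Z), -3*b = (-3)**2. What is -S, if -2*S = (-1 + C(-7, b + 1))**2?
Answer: 5329/2 ≈ 2664.5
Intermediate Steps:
b = -3 (b = -1/3*(-3)**2 = -1/3*9 = -3)
C(z, Z) = (-4 + Z)*(Z + Z*z) (C(z, Z) = (Z*z + Z)*(-4 + Z) = (Z + Z*z)*(-4 + Z) = (-4 + Z)*(Z + Z*z))
S = -5329/2 (S = -(-1 + (-3 + 1)*(-4 + (-3 + 1) - 4*(-7) + (-3 + 1)*(-7)))**2/2 = -(-1 - 2*(-4 - 2 + 28 - 2*(-7)))**2/2 = -(-1 - 2*(-4 - 2 + 28 + 14))**2/2 = -(-1 - 2*36)**2/2 = -(-1 - 72)**2/2 = -1/2*(-73)**2 = -1/2*5329 = -5329/2 ≈ -2664.5)
-S = -1*(-5329/2) = 5329/2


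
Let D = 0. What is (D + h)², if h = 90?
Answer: 8100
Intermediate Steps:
(D + h)² = (0 + 90)² = 90² = 8100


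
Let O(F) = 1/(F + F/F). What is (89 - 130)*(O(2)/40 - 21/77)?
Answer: 14309/1320 ≈ 10.840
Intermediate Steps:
O(F) = 1/(1 + F) (O(F) = 1/(F + 1) = 1/(1 + F))
(89 - 130)*(O(2)/40 - 21/77) = (89 - 130)*(1/((1 + 2)*40) - 21/77) = -41*((1/40)/3 - 21*1/77) = -41*((1/3)*(1/40) - 3/11) = -41*(1/120 - 3/11) = -41*(-349/1320) = 14309/1320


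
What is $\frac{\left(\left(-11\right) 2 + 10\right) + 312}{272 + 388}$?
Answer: $\frac{5}{11} \approx 0.45455$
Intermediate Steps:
$\frac{\left(\left(-11\right) 2 + 10\right) + 312}{272 + 388} = \frac{\left(-22 + 10\right) + 312}{660} = \left(-12 + 312\right) \frac{1}{660} = 300 \cdot \frac{1}{660} = \frac{5}{11}$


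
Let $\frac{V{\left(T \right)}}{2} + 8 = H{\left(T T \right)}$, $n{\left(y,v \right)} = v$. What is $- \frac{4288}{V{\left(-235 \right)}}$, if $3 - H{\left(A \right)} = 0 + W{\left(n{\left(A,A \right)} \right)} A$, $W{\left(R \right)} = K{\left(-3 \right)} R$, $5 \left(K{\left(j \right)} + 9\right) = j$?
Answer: $- \frac{2144}{29278085995} \approx -7.3229 \cdot 10^{-8}$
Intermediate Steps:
$K{\left(j \right)} = -9 + \frac{j}{5}$
$W{\left(R \right)} = - \frac{48 R}{5}$ ($W{\left(R \right)} = \left(-9 + \frac{1}{5} \left(-3\right)\right) R = \left(-9 - \frac{3}{5}\right) R = - \frac{48 R}{5}$)
$H{\left(A \right)} = 3 + \frac{48 A^{2}}{5}$ ($H{\left(A \right)} = 3 - \left(0 + - \frac{48 A}{5} A\right) = 3 - \left(0 - \frac{48 A^{2}}{5}\right) = 3 - - \frac{48 A^{2}}{5} = 3 + \frac{48 A^{2}}{5}$)
$V{\left(T \right)} = -10 + \frac{96 T^{4}}{5}$ ($V{\left(T \right)} = -16 + 2 \left(3 + \frac{48 \left(T T\right)^{2}}{5}\right) = -16 + 2 \left(3 + \frac{48 \left(T^{2}\right)^{2}}{5}\right) = -16 + 2 \left(3 + \frac{48 T^{4}}{5}\right) = -16 + \left(6 + \frac{96 T^{4}}{5}\right) = -10 + \frac{96 T^{4}}{5}$)
$- \frac{4288}{V{\left(-235 \right)}} = - \frac{4288}{-10 + \frac{96 \left(-235\right)^{4}}{5}} = - \frac{4288}{-10 + \frac{96}{5} \cdot 3049800625} = - \frac{4288}{-10 + 58556172000} = - \frac{4288}{58556171990} = \left(-4288\right) \frac{1}{58556171990} = - \frac{2144}{29278085995}$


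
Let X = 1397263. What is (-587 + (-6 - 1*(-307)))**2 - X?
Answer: -1315467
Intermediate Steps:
(-587 + (-6 - 1*(-307)))**2 - X = (-587 + (-6 - 1*(-307)))**2 - 1*1397263 = (-587 + (-6 + 307))**2 - 1397263 = (-587 + 301)**2 - 1397263 = (-286)**2 - 1397263 = 81796 - 1397263 = -1315467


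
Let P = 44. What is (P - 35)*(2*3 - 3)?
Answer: 27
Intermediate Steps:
(P - 35)*(2*3 - 3) = (44 - 35)*(2*3 - 3) = 9*(6 - 3) = 9*3 = 27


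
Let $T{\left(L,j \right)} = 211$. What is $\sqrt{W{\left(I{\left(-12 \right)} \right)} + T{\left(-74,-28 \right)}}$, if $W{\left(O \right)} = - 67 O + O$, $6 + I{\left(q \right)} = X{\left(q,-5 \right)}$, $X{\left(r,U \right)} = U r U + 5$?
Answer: $\sqrt{20077} \approx 141.69$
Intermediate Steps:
$X{\left(r,U \right)} = 5 + r U^{2}$ ($X{\left(r,U \right)} = r U^{2} + 5 = 5 + r U^{2}$)
$I{\left(q \right)} = -1 + 25 q$ ($I{\left(q \right)} = -6 + \left(5 + q \left(-5\right)^{2}\right) = -6 + \left(5 + q 25\right) = -6 + \left(5 + 25 q\right) = -1 + 25 q$)
$W{\left(O \right)} = - 66 O$
$\sqrt{W{\left(I{\left(-12 \right)} \right)} + T{\left(-74,-28 \right)}} = \sqrt{- 66 \left(-1 + 25 \left(-12\right)\right) + 211} = \sqrt{- 66 \left(-1 - 300\right) + 211} = \sqrt{\left(-66\right) \left(-301\right) + 211} = \sqrt{19866 + 211} = \sqrt{20077}$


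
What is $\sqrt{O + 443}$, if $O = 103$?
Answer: $\sqrt{546} \approx 23.367$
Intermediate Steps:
$\sqrt{O + 443} = \sqrt{103 + 443} = \sqrt{546}$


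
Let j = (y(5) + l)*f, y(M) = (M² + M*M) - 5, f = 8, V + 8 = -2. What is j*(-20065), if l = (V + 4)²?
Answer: -13002120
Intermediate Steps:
V = -10 (V = -8 - 2 = -10)
y(M) = -5 + 2*M² (y(M) = (M² + M²) - 5 = 2*M² - 5 = -5 + 2*M²)
l = 36 (l = (-10 + 4)² = (-6)² = 36)
j = 648 (j = ((-5 + 2*5²) + 36)*8 = ((-5 + 2*25) + 36)*8 = ((-5 + 50) + 36)*8 = (45 + 36)*8 = 81*8 = 648)
j*(-20065) = 648*(-20065) = -13002120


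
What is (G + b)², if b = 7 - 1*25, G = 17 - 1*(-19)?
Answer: 324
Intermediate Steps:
G = 36 (G = 17 + 19 = 36)
b = -18 (b = 7 - 25 = -18)
(G + b)² = (36 - 18)² = 18² = 324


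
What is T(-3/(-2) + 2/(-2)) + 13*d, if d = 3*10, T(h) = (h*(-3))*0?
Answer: 390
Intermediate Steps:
T(h) = 0 (T(h) = -3*h*0 = 0)
d = 30
T(-3/(-2) + 2/(-2)) + 13*d = 0 + 13*30 = 0 + 390 = 390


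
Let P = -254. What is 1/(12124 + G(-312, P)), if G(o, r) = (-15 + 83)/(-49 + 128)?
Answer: 79/957864 ≈ 8.2475e-5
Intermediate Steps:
G(o, r) = 68/79
1/(12124 + G(-312, P)) = 1/(12124 + 68/79) = 1/(957864/79) = 79/957864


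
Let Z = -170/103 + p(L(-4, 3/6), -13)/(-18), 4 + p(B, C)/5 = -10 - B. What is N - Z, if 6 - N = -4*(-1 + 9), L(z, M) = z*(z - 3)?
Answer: 8647/309 ≈ 27.984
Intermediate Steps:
L(z, M) = z*(-3 + z)
p(B, C) = -70 - 5*B (p(B, C) = -20 + 5*(-10 - B) = -20 + (-50 - 5*B) = -70 - 5*B)
N = 38 (N = 6 - (-4)*(-1 + 9) = 6 - (-4)*8 = 6 - 1*(-32) = 6 + 32 = 38)
Z = 3095/309 (Z = -170/103 + (-70 - (-20)*(-3 - 4))/(-18) = -170*1/103 + (-70 - (-20)*(-7))*(-1/18) = -170/103 + (-70 - 5*28)*(-1/18) = -170/103 + (-70 - 140)*(-1/18) = -170/103 - 210*(-1/18) = -170/103 + 35/3 = 3095/309 ≈ 10.016)
N - Z = 38 - 1*3095/309 = 38 - 3095/309 = 8647/309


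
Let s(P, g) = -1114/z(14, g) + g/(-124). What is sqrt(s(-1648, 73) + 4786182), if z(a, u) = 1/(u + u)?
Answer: 3*sqrt(1974764201)/62 ≈ 2150.2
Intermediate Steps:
z(a, u) = 1/(2*u)
s(P, g) = -276273*g/124 (s(P, g) = -1114*2*g + g/(-124) = -2228*g + g*(-1/124) = -2228*g - g/124 = -276273*g/124)
sqrt(s(-1648, 73) + 4786182) = sqrt(-276273/124*73 + 4786182) = sqrt(-20167929/124 + 4786182) = sqrt(573318639/124) = 3*sqrt(1974764201)/62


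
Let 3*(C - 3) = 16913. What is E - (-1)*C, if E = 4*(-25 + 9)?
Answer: 16730/3 ≈ 5576.7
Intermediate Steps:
C = 16922/3 (C = 3 + (1/3)*16913 = 3 + 16913/3 = 16922/3 ≈ 5640.7)
E = -64 (E = 4*(-16) = -64)
E - (-1)*C = -64 - (-1)*16922/3 = -64 - 1*(-16922/3) = -64 + 16922/3 = 16730/3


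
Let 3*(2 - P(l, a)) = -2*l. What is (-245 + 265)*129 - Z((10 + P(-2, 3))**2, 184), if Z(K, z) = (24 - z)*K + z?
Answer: 185404/9 ≈ 20600.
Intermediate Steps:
P(l, a) = 2 + 2*l/3 (P(l, a) = 2 - (-2)*l/3 = 2 + 2*l/3)
Z(K, z) = z + K*(24 - z) (Z(K, z) = K*(24 - z) + z = z + K*(24 - z))
(-245 + 265)*129 - Z((10 + P(-2, 3))**2, 184) = (-245 + 265)*129 - (184 + 24*(10 + (2 + (2/3)*(-2)))**2 - 1*(10 + (2 + (2/3)*(-2)))**2*184) = 20*129 - (184 + 24*(10 + (2 - 4/3))**2 - 1*(10 + (2 - 4/3))**2*184) = 2580 - (184 + 24*(10 + 2/3)**2 - 1*(10 + 2/3)**2*184) = 2580 - (184 + 24*(32/3)**2 - 1*(32/3)**2*184) = 2580 - (184 + 24*(1024/9) - 1*1024/9*184) = 2580 - (184 + 8192/3 - 188416/9) = 2580 - 1*(-162184/9) = 2580 + 162184/9 = 185404/9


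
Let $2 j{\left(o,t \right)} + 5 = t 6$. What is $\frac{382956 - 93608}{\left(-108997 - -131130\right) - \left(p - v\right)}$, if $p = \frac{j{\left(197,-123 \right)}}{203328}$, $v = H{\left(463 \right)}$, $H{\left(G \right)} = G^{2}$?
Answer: $\frac{117665100288}{96174958055} \approx 1.2234$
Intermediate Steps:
$j{\left(o,t \right)} = - \frac{5}{2} + 3 t$ ($j{\left(o,t \right)} = - \frac{5}{2} + \frac{t 6}{2} = - \frac{5}{2} + \frac{6 t}{2} = - \frac{5}{2} + 3 t$)
$v = 214369$ ($v = 463^{2} = 214369$)
$p = - \frac{743}{406656}$ ($p = \frac{- \frac{5}{2} + 3 \left(-123\right)}{203328} = \left(- \frac{5}{2} - 369\right) \frac{1}{203328} = \left(- \frac{743}{2}\right) \frac{1}{203328} = - \frac{743}{406656} \approx -0.0018271$)
$\frac{382956 - 93608}{\left(-108997 - -131130\right) - \left(p - v\right)} = \frac{382956 - 93608}{\left(-108997 - -131130\right) + \left(214369 - - \frac{743}{406656}\right)} = \frac{289348}{\left(-108997 + 131130\right) + \left(214369 + \frac{743}{406656}\right)} = \frac{289348}{22133 + \frac{87174440807}{406656}} = \frac{289348}{\frac{96174958055}{406656}} = 289348 \cdot \frac{406656}{96174958055} = \frac{117665100288}{96174958055}$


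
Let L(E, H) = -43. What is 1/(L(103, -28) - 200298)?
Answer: -1/200341 ≈ -4.9915e-6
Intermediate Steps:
1/(L(103, -28) - 200298) = 1/(-43 - 200298) = 1/(-200341) = -1/200341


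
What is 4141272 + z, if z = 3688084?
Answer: 7829356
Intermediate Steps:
4141272 + z = 4141272 + 3688084 = 7829356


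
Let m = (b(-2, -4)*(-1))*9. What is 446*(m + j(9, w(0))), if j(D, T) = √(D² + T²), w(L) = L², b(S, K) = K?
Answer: 20070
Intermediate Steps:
m = 36 (m = -4*(-1)*9 = 4*9 = 36)
446*(m + j(9, w(0))) = 446*(36 + √(9² + (0²)²)) = 446*(36 + √(81 + 0²)) = 446*(36 + √(81 + 0)) = 446*(36 + √81) = 446*(36 + 9) = 446*45 = 20070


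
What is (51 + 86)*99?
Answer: 13563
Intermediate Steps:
(51 + 86)*99 = 137*99 = 13563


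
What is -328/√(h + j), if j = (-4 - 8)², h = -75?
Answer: -328*√69/69 ≈ -39.487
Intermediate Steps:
j = 144 (j = (-12)² = 144)
-328/√(h + j) = -328/√(-75 + 144) = -328*√69/69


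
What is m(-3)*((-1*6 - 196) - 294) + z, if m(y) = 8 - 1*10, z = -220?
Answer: 772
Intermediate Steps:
m(y) = -2 (m(y) = 8 - 10 = -2)
m(-3)*((-1*6 - 196) - 294) + z = -2*((-1*6 - 196) - 294) - 220 = -2*((-6 - 196) - 294) - 220 = -2*(-202 - 294) - 220 = -2*(-496) - 220 = 992 - 220 = 772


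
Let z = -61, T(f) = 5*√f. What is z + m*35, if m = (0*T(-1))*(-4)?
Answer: -61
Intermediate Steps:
m = 0 (m = (0*(5*√(-1)))*(-4) = (0*(5*I))*(-4) = 0*(-4) = 0)
z + m*35 = -61 + 0*35 = -61 + 0 = -61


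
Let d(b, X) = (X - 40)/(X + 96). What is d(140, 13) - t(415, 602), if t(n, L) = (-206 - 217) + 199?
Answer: 24389/109 ≈ 223.75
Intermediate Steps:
d(b, X) = (-40 + X)/(96 + X)
t(n, L) = -224 (t(n, L) = -423 + 199 = -224)
d(140, 13) - t(415, 602) = (-40 + 13)/(96 + 13) - 1*(-224) = -27/109 + 224 = 24389/109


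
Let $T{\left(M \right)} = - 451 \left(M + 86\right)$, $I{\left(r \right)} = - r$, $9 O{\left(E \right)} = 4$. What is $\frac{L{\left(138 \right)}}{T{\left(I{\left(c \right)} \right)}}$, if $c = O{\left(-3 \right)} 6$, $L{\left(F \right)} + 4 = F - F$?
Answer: $\frac{6}{56375} \approx 0.00010643$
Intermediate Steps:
$O{\left(E \right)} = \frac{4}{9}$ ($O{\left(E \right)} = \frac{1}{9} \cdot 4 = \frac{4}{9}$)
$L{\left(F \right)} = -4$ ($L{\left(F \right)} = -4 + \left(F - F\right) = -4 + 0 = -4$)
$c = \frac{8}{3}$ ($c = \frac{4}{9} \cdot 6 = \frac{8}{3} \approx 2.6667$)
$T{\left(M \right)} = -38786 - 451 M$ ($T{\left(M \right)} = - 451 \left(86 + M\right) = -38786 - 451 M$)
$\frac{L{\left(138 \right)}}{T{\left(I{\left(c \right)} \right)}} = - \frac{4}{-38786 - 451 \left(\left(-1\right) \frac{8}{3}\right)} = - \frac{4}{-38786 - - \frac{3608}{3}} = - \frac{4}{-38786 + \frac{3608}{3}} = - \frac{4}{- \frac{112750}{3}} = \left(-4\right) \left(- \frac{3}{112750}\right) = \frac{6}{56375}$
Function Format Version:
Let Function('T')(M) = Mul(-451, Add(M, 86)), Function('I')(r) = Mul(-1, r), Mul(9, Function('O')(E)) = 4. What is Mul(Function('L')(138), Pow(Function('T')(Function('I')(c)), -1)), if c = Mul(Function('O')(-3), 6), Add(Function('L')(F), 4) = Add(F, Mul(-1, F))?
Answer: Rational(6, 56375) ≈ 0.00010643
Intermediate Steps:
Function('O')(E) = Rational(4, 9) (Function('O')(E) = Mul(Rational(1, 9), 4) = Rational(4, 9))
Function('L')(F) = -4 (Function('L')(F) = Add(-4, Add(F, Mul(-1, F))) = Add(-4, 0) = -4)
c = Rational(8, 3) (c = Mul(Rational(4, 9), 6) = Rational(8, 3) ≈ 2.6667)
Function('T')(M) = Add(-38786, Mul(-451, M)) (Function('T')(M) = Mul(-451, Add(86, M)) = Add(-38786, Mul(-451, M)))
Mul(Function('L')(138), Pow(Function('T')(Function('I')(c)), -1)) = Mul(-4, Pow(Add(-38786, Mul(-451, Mul(-1, Rational(8, 3)))), -1)) = Mul(-4, Pow(Add(-38786, Mul(-451, Rational(-8, 3))), -1)) = Mul(-4, Pow(Add(-38786, Rational(3608, 3)), -1)) = Mul(-4, Pow(Rational(-112750, 3), -1)) = Mul(-4, Rational(-3, 112750)) = Rational(6, 56375)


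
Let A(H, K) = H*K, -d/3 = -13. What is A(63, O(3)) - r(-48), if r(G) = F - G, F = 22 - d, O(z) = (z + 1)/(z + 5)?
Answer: ½ ≈ 0.50000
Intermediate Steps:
O(z) = (1 + z)/(5 + z)
d = 39 (d = -3*(-13) = 39)
F = -17 (F = 22 - 1*39 = 22 - 39 = -17)
r(G) = -17 - G
A(63, O(3)) - r(-48) = 63*((1 + 3)/(5 + 3)) - (-17 - 1*(-48)) = 63*(4/8) - (-17 + 48) = 63*((⅛)*4) - 1*31 = 63*(½) - 31 = 63/2 - 31 = ½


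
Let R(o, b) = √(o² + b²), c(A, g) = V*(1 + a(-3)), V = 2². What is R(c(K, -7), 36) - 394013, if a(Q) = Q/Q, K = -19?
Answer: -394013 + 4*√85 ≈ -3.9398e+5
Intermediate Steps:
a(Q) = 1
V = 4
c(A, g) = 8 (c(A, g) = 4*(1 + 1) = 4*2 = 8)
R(o, b) = √(b² + o²)
R(c(K, -7), 36) - 394013 = √(36² + 8²) - 394013 = √(1296 + 64) - 394013 = √1360 - 394013 = 4*√85 - 394013 = -394013 + 4*√85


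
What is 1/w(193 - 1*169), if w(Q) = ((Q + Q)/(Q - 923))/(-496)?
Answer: 27869/3 ≈ 9289.7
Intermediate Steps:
w(Q) = -Q/(248*(-923 + Q)) (w(Q) = ((2*Q)/(-923 + Q))*(-1/496) = (2*Q/(-923 + Q))*(-1/496) = -Q/(248*(-923 + Q)))
1/w(193 - 1*169) = 1/(-(193 - 1*169)/(-228904 + 248*(193 - 1*169))) = 1/(-(193 - 169)/(-228904 + 248*(193 - 169))) = 1/(-1*24/(-228904 + 248*24)) = 1/(-1*24/(-228904 + 5952)) = 1/(-1*24/(-222952)) = 1/(-1*24*(-1/222952)) = 1/(3/27869) = 27869/3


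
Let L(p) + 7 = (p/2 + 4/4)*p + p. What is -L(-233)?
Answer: -53343/2 ≈ -26672.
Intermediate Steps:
L(p) = -7 + p + p*(1 + p/2) (L(p) = -7 + ((p/2 + 4/4)*p + p) = -7 + ((p*(½) + 4*(¼))*p + p) = -7 + ((p/2 + 1)*p + p) = -7 + ((1 + p/2)*p + p) = -7 + (p*(1 + p/2) + p) = -7 + (p + p*(1 + p/2)) = -7 + p + p*(1 + p/2))
-L(-233) = -(-7 + (½)*(-233)² + 2*(-233)) = -(-7 + (½)*54289 - 466) = -(-7 + 54289/2 - 466) = -1*53343/2 = -53343/2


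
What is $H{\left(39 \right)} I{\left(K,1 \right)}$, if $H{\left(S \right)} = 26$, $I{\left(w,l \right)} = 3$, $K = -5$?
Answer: $78$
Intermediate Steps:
$H{\left(39 \right)} I{\left(K,1 \right)} = 26 \cdot 3 = 78$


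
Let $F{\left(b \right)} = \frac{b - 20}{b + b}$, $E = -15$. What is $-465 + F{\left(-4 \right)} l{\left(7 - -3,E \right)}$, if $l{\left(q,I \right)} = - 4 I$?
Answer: $-285$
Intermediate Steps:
$F{\left(b \right)} = \frac{-20 + b}{2 b}$
$-465 + F{\left(-4 \right)} l{\left(7 - -3,E \right)} = -465 + \frac{-20 - 4}{2 \left(-4\right)} \left(\left(-4\right) \left(-15\right)\right) = -465 + \frac{1}{2} \left(- \frac{1}{4}\right) \left(-24\right) 60 = -465 + 3 \cdot 60 = -465 + 180 = -285$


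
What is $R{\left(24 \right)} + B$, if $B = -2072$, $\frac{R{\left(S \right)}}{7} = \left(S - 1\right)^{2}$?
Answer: $1631$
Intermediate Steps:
$R{\left(S \right)} = 7 \left(-1 + S\right)^{2}$ ($R{\left(S \right)} = 7 \left(S - 1\right)^{2} = 7 \left(-1 + S\right)^{2}$)
$R{\left(24 \right)} + B = 7 \left(-1 + 24\right)^{2} - 2072 = 7 \cdot 23^{2} - 2072 = 7 \cdot 529 - 2072 = 3703 - 2072 = 1631$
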